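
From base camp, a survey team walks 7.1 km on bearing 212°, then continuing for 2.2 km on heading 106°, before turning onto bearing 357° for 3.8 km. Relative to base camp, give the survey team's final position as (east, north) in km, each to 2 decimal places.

Leg 1 (212°, 7.1 km): east 7.1 sin 212° = -3.76, north 7.1 cos 212° = -6.02
Leg 2 (106°, 2.2 km): east 2.2 sin 106° = 2.11, north 2.2 cos 106° = -0.61
Leg 3 (357°, 3.8 km): east 3.8 sin 357° = -0.20, north 3.8 cos 357° = 3.79
Summing: -1.85 km east, -2.83 km north → (-1.85, -2.83).

(-1.85, -2.83)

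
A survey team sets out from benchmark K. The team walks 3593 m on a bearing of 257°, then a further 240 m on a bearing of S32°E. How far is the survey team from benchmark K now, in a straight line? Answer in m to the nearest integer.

Leg 1 (257°, 3593 m): east 3593 sin 257° = -3500.91, north 3593 cos 257° = -808.25
Leg 2 (S32°E, 240 m): east 240 sin 148° = 127.18, north 240 cos 148° = -203.53
Net: -3373.73 east, -1011.78 north. Distance = √((-3373.73)² + (-1011.78)²) = 3522.181 m.

3522 m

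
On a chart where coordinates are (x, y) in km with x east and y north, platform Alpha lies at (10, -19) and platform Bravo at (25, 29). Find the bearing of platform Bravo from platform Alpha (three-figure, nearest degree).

Δeast = 25 − 10 = 15.00; Δnorth = 29 − -19 = 48.00.
Bearing = atan2(Δeast, Δnorth) mod 360° = 17.35° ≈ 017°.

017°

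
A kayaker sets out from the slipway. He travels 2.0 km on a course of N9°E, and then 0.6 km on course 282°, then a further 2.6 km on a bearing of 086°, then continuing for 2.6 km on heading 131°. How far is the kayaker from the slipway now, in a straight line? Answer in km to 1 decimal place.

Leg 1 (N9°E, 2.0 km): east 2.0 sin 9° = 0.31, north 2.0 cos 9° = 1.98
Leg 2 (282°, 0.6 km): east 0.6 sin 282° = -0.59, north 0.6 cos 282° = 0.12
Leg 3 (086°, 2.6 km): east 2.6 sin 86° = 2.59, north 2.6 cos 86° = 0.18
Leg 4 (131°, 2.6 km): east 2.6 sin 131° = 1.96, north 2.6 cos 131° = -1.71
Net: 4.28 east, 0.58 north. Distance = √((4.28)² + (0.58)²) = 4.320 km.

4.3 km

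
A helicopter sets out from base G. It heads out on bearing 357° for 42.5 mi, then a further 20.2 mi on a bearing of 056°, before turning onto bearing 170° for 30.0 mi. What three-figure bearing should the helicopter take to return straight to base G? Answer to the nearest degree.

Leg 1 (357°, 42.5 mi): east 42.5 sin 357° = -2.22, north 42.5 cos 357° = 42.44
Leg 2 (056°, 20.2 mi): east 20.2 sin 56° = 16.75, north 20.2 cos 56° = 11.30
Leg 3 (170°, 30.0 mi): east 30.0 sin 170° = 5.21, north 30.0 cos 170° = -29.54
Net displacement: 19.73 east, 24.19 north. Direction back to start is (-19.73, -24.19): bearing = atan2(-19.73, -24.19) mod 360° = 219.20° ≈ 219°.

219°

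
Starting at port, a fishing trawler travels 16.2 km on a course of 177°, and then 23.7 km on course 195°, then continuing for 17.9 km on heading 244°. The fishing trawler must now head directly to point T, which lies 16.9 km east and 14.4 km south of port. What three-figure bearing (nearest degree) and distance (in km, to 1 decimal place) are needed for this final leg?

050°, 50.2 km

Leg 1 (177°, 16.2 km): east 16.2 sin 177° = 0.85, north 16.2 cos 177° = -16.18
Leg 2 (195°, 23.7 km): east 23.7 sin 195° = -6.13, north 23.7 cos 195° = -22.89
Leg 3 (244°, 17.9 km): east 17.9 sin 244° = -16.09, north 17.9 cos 244° = -7.85
Current position: (-21.37, -46.92). Target: (16.9, -14.4). Remaining: Δeast = 38.27, Δnorth = 32.52.
Bearing = atan2(38.27, 32.52) mod 360° = 49.65°; distance = √((38.27)² + (32.52)²) = 50.223 km.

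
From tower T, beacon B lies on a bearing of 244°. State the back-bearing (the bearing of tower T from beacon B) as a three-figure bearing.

064°

Back-bearing = 244° − 180° = 064°.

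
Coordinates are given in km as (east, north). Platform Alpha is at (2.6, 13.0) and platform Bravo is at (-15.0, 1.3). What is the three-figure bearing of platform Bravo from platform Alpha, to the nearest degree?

236°

Δeast = -15.0 − 2.6 = -17.60; Δnorth = 1.3 − 13.0 = -11.70.
Bearing = atan2(Δeast, Δnorth) mod 360° = 236.39° ≈ 236°.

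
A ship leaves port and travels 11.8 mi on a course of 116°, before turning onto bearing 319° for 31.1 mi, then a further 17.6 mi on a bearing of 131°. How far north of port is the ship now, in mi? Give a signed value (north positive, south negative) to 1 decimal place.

Leg 1 (116°, 11.8 mi): east 11.8 sin 116° = 10.61, north 11.8 cos 116° = -5.17
Leg 2 (319°, 31.1 mi): east 31.1 sin 319° = -20.40, north 31.1 cos 319° = 23.47
Leg 3 (131°, 17.6 mi): east 17.6 sin 131° = 13.28, north 17.6 cos 131° = -11.55
Net north component: 6.75 mi.

6.8 mi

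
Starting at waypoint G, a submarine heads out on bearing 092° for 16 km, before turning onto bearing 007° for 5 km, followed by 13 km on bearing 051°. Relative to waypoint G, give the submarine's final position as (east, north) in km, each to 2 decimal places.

Leg 1 (092°, 16 km): east 16 sin 92° = 15.99, north 16 cos 92° = -0.56
Leg 2 (007°, 5 km): east 5 sin 7° = 0.61, north 5 cos 7° = 4.96
Leg 3 (051°, 13 km): east 13 sin 51° = 10.10, north 13 cos 51° = 8.18
Summing: 26.70 km east, 12.59 km north → (26.70, 12.59).

(26.70, 12.59)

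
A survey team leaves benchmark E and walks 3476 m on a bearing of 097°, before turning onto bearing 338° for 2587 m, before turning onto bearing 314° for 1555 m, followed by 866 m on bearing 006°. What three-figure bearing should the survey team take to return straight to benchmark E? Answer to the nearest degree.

200°

Leg 1 (097°, 3476 m): east 3476 sin 97° = 3450.09, north 3476 cos 97° = -423.62
Leg 2 (338°, 2587 m): east 2587 sin 338° = -969.11, north 2587 cos 338° = 2398.62
Leg 3 (314°, 1555 m): east 1555 sin 314° = -1118.57, north 1555 cos 314° = 1080.19
Leg 4 (006°, 866 m): east 866 sin 6° = 90.52, north 866 cos 6° = 861.26
Net displacement: 1452.93 east, 3916.46 north. Direction back to start is (-1452.93, -3916.46): bearing = atan2(-1452.93, -3916.46) mod 360° = 200.35° ≈ 200°.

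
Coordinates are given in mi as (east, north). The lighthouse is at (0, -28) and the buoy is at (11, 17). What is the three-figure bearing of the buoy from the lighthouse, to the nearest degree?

014°

Δeast = 11 − 0 = 11.00; Δnorth = 17 − -28 = 45.00.
Bearing = atan2(Δeast, Δnorth) mod 360° = 13.74° ≈ 014°.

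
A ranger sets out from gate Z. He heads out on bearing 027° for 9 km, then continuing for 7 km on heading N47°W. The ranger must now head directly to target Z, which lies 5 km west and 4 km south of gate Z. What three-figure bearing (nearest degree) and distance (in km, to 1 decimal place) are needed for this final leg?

193°, 17.3 km

Leg 1 (027°, 9 km): east 9 sin 27° = 4.09, north 9 cos 27° = 8.02
Leg 2 (N47°W, 7 km): east 7 sin 313° = -5.12, north 7 cos 313° = 4.77
Current position: (-1.03, 12.79). Target: (-5, -4). Remaining: Δeast = -3.97, Δnorth = -16.79.
Bearing = atan2(-3.97, -16.79) mod 360° = 193.29°; distance = √((-3.97)² + (-16.79)²) = 17.255 km.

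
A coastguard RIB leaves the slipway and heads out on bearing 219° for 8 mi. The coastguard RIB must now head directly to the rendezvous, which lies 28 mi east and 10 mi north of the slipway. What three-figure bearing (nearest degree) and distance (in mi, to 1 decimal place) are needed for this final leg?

Leg 1 (219°, 8 mi): east 8 sin 219° = -5.03, north 8 cos 219° = -6.22
Current position: (-5.03, -6.22). Target: (28, 10). Remaining: Δeast = 33.03, Δnorth = 16.22.
Bearing = atan2(33.03, 16.22) mod 360° = 63.85°; distance = √((33.03)² + (16.22)²) = 36.801 mi.

064°, 36.8 mi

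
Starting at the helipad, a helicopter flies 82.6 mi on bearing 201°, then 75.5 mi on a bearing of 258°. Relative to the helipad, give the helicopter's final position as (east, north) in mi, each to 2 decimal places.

Leg 1 (201°, 82.6 mi): east 82.6 sin 201° = -29.60, north 82.6 cos 201° = -77.11
Leg 2 (258°, 75.5 mi): east 75.5 sin 258° = -73.85, north 75.5 cos 258° = -15.70
Summing: -103.45 mi east, -92.81 mi north → (-103.45, -92.81).

(-103.45, -92.81)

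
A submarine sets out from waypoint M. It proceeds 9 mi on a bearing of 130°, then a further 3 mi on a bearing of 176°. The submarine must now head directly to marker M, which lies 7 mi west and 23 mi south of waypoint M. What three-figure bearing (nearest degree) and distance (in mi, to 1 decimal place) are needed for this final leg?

225°, 20.0 mi

Leg 1 (130°, 9 mi): east 9 sin 130° = 6.89, north 9 cos 130° = -5.79
Leg 2 (176°, 3 mi): east 3 sin 176° = 0.21, north 3 cos 176° = -2.99
Current position: (7.10, -8.78). Target: (-7, -23). Remaining: Δeast = -14.10, Δnorth = -14.22.
Bearing = atan2(-14.10, -14.22) mod 360° = 224.76°; distance = √((-14.10)² + (-14.22)²) = 20.030 mi.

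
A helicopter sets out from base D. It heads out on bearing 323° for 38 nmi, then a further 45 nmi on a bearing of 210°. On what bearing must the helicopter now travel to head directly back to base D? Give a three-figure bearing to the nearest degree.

Leg 1 (323°, 38 nmi): east 38 sin 323° = -22.87, north 38 cos 323° = 30.35
Leg 2 (210°, 45 nmi): east 45 sin 210° = -22.50, north 45 cos 210° = -38.97
Net displacement: -45.37 east, -8.62 north. Direction back to start is (45.37, 8.62): bearing = atan2(45.37, 8.62) mod 360° = 79.24° ≈ 079°.

079°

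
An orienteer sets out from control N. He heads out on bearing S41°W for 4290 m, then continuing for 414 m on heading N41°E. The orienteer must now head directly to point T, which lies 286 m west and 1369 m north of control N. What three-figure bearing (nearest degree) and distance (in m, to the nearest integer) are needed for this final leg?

Leg 1 (S41°W, 4290 m): east 4290 sin 221° = -2814.49, north 4290 cos 221° = -3237.70
Leg 2 (N41°E, 414 m): east 414 sin 41° = 271.61, north 414 cos 41° = 312.45
Current position: (-2542.88, -2925.25). Target: (-286, 1369). Remaining: Δeast = 2256.88, Δnorth = 4294.25.
Bearing = atan2(2256.88, 4294.25) mod 360° = 27.72°; distance = √((2256.88)² + (4294.25)²) = 4851.201 m.

028°, 4851 m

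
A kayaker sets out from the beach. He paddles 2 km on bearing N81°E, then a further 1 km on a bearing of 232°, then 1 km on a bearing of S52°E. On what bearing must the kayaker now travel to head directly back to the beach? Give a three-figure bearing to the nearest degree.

Leg 1 (N81°E, 2 km): east 2 sin 81° = 1.98, north 2 cos 81° = 0.31
Leg 2 (232°, 1 km): east 1 sin 232° = -0.79, north 1 cos 232° = -0.62
Leg 3 (S52°E, 1 km): east 1 sin 128° = 0.79, north 1 cos 128° = -0.62
Net displacement: 1.98 east, -0.92 north. Direction back to start is (-1.98, 0.92): bearing = atan2(-1.98, 0.92) mod 360° = 294.94° ≈ 295°.

295°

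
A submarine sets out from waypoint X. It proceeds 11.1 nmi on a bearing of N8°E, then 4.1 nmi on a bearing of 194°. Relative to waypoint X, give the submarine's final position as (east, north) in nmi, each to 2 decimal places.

(0.55, 7.01)

Leg 1 (N8°E, 11.1 nmi): east 11.1 sin 8° = 1.54, north 11.1 cos 8° = 10.99
Leg 2 (194°, 4.1 nmi): east 4.1 sin 194° = -0.99, north 4.1 cos 194° = -3.98
Summing: 0.55 nmi east, 7.01 nmi north → (0.55, 7.01).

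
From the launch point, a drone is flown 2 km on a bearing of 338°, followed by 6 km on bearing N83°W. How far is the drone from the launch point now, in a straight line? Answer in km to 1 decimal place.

7.2 km

Leg 1 (338°, 2 km): east 2 sin 338° = -0.75, north 2 cos 338° = 1.85
Leg 2 (N83°W, 6 km): east 6 sin 277° = -5.96, north 6 cos 277° = 0.73
Net: -6.70 east, 2.59 north. Distance = √((-6.70)² + (2.59)²) = 7.186 km.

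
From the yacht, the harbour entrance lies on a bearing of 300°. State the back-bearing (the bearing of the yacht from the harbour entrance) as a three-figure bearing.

120°

Back-bearing = 300° − 180° = 120°.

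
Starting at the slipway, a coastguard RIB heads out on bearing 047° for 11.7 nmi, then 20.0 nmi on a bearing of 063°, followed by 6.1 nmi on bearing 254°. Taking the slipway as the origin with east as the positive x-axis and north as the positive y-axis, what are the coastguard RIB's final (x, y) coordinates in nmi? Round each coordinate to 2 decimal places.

(20.51, 15.38)

Leg 1 (047°, 11.7 nmi): east 11.7 sin 47° = 8.56, north 11.7 cos 47° = 7.98
Leg 2 (063°, 20.0 nmi): east 20.0 sin 63° = 17.82, north 20.0 cos 63° = 9.08
Leg 3 (254°, 6.1 nmi): east 6.1 sin 254° = -5.86, north 6.1 cos 254° = -1.68
Summing: 20.51 nmi east, 15.38 nmi north → (20.51, 15.38).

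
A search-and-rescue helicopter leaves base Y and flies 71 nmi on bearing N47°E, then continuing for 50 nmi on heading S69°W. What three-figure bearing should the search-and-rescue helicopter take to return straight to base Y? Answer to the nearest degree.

Leg 1 (N47°E, 71 nmi): east 71 sin 47° = 51.93, north 71 cos 47° = 48.42
Leg 2 (S69°W, 50 nmi): east 50 sin 249° = -46.68, north 50 cos 249° = -17.92
Net displacement: 5.25 east, 30.50 north. Direction back to start is (-5.25, -30.50): bearing = atan2(-5.25, -30.50) mod 360° = 189.76° ≈ 190°.

190°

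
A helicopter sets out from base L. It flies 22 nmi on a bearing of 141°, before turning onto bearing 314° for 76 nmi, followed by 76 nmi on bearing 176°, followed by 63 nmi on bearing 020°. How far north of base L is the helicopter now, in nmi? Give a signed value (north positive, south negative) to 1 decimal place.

19.1 nmi

Leg 1 (141°, 22 nmi): east 22 sin 141° = 13.85, north 22 cos 141° = -17.10
Leg 2 (314°, 76 nmi): east 76 sin 314° = -54.67, north 76 cos 314° = 52.79
Leg 3 (176°, 76 nmi): east 76 sin 176° = 5.30, north 76 cos 176° = -75.81
Leg 4 (020°, 63 nmi): east 63 sin 20° = 21.55, north 63 cos 20° = 59.20
Net north component: 19.08 nmi.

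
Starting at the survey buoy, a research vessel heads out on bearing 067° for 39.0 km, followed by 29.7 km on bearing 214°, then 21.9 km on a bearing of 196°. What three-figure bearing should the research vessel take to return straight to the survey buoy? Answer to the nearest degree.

Leg 1 (067°, 39.0 km): east 39.0 sin 67° = 35.90, north 39.0 cos 67° = 15.24
Leg 2 (214°, 29.7 km): east 29.7 sin 214° = -16.61, north 29.7 cos 214° = -24.62
Leg 3 (196°, 21.9 km): east 21.9 sin 196° = -6.04, north 21.9 cos 196° = -21.05
Net displacement: 13.26 east, -30.44 north. Direction back to start is (-13.26, 30.44): bearing = atan2(-13.26, 30.44) mod 360° = 336.47° ≈ 336°.

336°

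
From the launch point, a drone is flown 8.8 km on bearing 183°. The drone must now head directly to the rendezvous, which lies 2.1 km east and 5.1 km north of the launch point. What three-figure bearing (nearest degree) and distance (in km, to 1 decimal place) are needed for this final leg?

Leg 1 (183°, 8.8 km): east 8.8 sin 183° = -0.46, north 8.8 cos 183° = -8.79
Current position: (-0.46, -8.79). Target: (2.1, 5.1). Remaining: Δeast = 2.56, Δnorth = 13.89.
Bearing = atan2(2.56, 13.89) mod 360° = 10.45°; distance = √((2.56)² + (13.89)²) = 14.122 km.

010°, 14.1 km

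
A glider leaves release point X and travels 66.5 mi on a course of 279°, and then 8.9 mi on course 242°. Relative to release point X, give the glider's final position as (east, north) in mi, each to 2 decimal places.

(-73.54, 6.22)

Leg 1 (279°, 66.5 mi): east 66.5 sin 279° = -65.68, north 66.5 cos 279° = 10.40
Leg 2 (242°, 8.9 mi): east 8.9 sin 242° = -7.86, north 8.9 cos 242° = -4.18
Summing: -73.54 mi east, 6.22 mi north → (-73.54, 6.22).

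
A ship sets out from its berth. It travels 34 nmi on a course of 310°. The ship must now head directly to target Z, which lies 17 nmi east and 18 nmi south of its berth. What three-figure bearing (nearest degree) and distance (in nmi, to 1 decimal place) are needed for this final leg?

133°, 58.7 nmi

Leg 1 (310°, 34 nmi): east 34 sin 310° = -26.05, north 34 cos 310° = 21.85
Current position: (-26.05, 21.85). Target: (17, -18). Remaining: Δeast = 43.05, Δnorth = -39.85.
Bearing = atan2(43.05, -39.85) mod 360° = 132.80°; distance = √((43.05)² + (-39.85)²) = 58.663 nmi.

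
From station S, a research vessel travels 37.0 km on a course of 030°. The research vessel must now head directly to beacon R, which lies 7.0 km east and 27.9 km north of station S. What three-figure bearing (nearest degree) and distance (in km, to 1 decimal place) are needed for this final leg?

250°, 12.2 km

Leg 1 (030°, 37.0 km): east 37.0 sin 30° = 18.50, north 37.0 cos 30° = 32.04
Current position: (18.50, 32.04). Target: (7.0, 27.9). Remaining: Δeast = -11.50, Δnorth = -4.14.
Bearing = atan2(-11.50, -4.14) mod 360° = 250.19°; distance = √((-11.50)² + (-4.14)²) = 12.223 km.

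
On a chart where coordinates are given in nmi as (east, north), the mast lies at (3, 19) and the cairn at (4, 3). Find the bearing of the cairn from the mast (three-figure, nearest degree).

176°

Δeast = 4 − 3 = 1.00; Δnorth = 3 − 19 = -16.00.
Bearing = atan2(Δeast, Δnorth) mod 360° = 176.42° ≈ 176°.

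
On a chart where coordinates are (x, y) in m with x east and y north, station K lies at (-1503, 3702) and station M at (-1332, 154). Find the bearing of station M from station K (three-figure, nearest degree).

Δeast = -1332 − -1503 = 171.00; Δnorth = 154 − 3702 = -3548.00.
Bearing = atan2(Δeast, Δnorth) mod 360° = 177.24° ≈ 177°.

177°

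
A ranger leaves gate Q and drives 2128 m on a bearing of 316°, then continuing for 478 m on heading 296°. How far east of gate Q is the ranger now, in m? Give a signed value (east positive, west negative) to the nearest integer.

Leg 1 (316°, 2128 m): east 2128 sin 316° = -1478.23, north 2128 cos 316° = 1530.76
Leg 2 (296°, 478 m): east 478 sin 296° = -429.62, north 478 cos 296° = 209.54
Net east component: -1907.86 m.

-1908 m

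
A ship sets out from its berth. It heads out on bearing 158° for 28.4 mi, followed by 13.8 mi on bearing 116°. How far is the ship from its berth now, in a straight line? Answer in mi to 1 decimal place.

39.7 mi

Leg 1 (158°, 28.4 mi): east 28.4 sin 158° = 10.64, north 28.4 cos 158° = -26.33
Leg 2 (116°, 13.8 mi): east 13.8 sin 116° = 12.40, north 13.8 cos 116° = -6.05
Net: 23.04 east, -32.38 north. Distance = √((23.04)² + (-32.38)²) = 39.743 mi.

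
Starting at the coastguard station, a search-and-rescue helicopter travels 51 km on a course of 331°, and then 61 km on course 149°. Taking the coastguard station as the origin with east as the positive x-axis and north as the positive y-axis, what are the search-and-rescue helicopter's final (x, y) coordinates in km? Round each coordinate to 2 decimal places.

(6.69, -7.68)

Leg 1 (331°, 51 km): east 51 sin 331° = -24.73, north 51 cos 331° = 44.61
Leg 2 (149°, 61 km): east 61 sin 149° = 31.42, north 61 cos 149° = -52.29
Summing: 6.69 km east, -7.68 km north → (6.69, -7.68).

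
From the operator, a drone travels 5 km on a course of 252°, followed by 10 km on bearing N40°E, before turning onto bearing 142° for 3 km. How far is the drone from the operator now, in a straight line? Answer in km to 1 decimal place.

5.1 km

Leg 1 (252°, 5 km): east 5 sin 252° = -4.76, north 5 cos 252° = -1.55
Leg 2 (N40°E, 10 km): east 10 sin 40° = 6.43, north 10 cos 40° = 7.66
Leg 3 (142°, 3 km): east 3 sin 142° = 1.85, north 3 cos 142° = -2.36
Net: 3.52 east, 3.75 north. Distance = √((3.52)² + (3.75)²) = 5.144 km.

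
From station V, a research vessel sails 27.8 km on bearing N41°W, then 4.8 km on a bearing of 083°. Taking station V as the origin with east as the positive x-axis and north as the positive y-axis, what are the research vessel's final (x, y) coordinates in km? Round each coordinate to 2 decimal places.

Leg 1 (N41°W, 27.8 km): east 27.8 sin 319° = -18.24, north 27.8 cos 319° = 20.98
Leg 2 (083°, 4.8 km): east 4.8 sin 83° = 4.76, north 4.8 cos 83° = 0.58
Summing: -13.47 km east, 21.57 km north → (-13.47, 21.57).

(-13.47, 21.57)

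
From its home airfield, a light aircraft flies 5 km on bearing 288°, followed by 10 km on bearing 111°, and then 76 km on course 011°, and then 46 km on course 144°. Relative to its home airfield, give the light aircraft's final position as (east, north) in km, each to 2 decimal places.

(46.12, 35.35)

Leg 1 (288°, 5 km): east 5 sin 288° = -4.76, north 5 cos 288° = 1.55
Leg 2 (111°, 10 km): east 10 sin 111° = 9.34, north 10 cos 111° = -3.58
Leg 3 (011°, 76 km): east 76 sin 11° = 14.50, north 76 cos 11° = 74.60
Leg 4 (144°, 46 km): east 46 sin 144° = 27.04, north 46 cos 144° = -37.21
Summing: 46.12 km east, 35.35 km north → (46.12, 35.35).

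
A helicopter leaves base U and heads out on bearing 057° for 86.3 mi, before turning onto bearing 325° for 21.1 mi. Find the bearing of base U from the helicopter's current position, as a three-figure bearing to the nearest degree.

Leg 1 (057°, 86.3 mi): east 86.3 sin 57° = 72.38, north 86.3 cos 57° = 47.00
Leg 2 (325°, 21.1 mi): east 21.1 sin 325° = -12.10, north 21.1 cos 325° = 17.28
Net displacement: 60.27 east, 64.29 north. Direction back to start is (-60.27, -64.29): bearing = atan2(-60.27, -64.29) mod 360° = 223.16° ≈ 223°.

223°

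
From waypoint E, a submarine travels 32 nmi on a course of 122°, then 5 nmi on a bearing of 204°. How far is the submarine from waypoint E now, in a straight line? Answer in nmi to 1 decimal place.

33.1 nmi

Leg 1 (122°, 32 nmi): east 32 sin 122° = 27.14, north 32 cos 122° = -16.96
Leg 2 (204°, 5 nmi): east 5 sin 204° = -2.03, north 5 cos 204° = -4.57
Net: 25.10 east, -21.53 north. Distance = √((25.10)² + (-21.53)²) = 33.069 nmi.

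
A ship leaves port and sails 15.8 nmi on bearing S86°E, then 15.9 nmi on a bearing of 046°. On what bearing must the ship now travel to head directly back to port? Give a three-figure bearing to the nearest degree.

Leg 1 (S86°E, 15.8 nmi): east 15.8 sin 94° = 15.76, north 15.8 cos 94° = -1.10
Leg 2 (046°, 15.9 nmi): east 15.9 sin 46° = 11.44, north 15.9 cos 46° = 11.05
Net displacement: 27.20 east, 9.94 north. Direction back to start is (-27.20, -9.94): bearing = atan2(-27.20, -9.94) mod 360° = 249.92° ≈ 250°.

250°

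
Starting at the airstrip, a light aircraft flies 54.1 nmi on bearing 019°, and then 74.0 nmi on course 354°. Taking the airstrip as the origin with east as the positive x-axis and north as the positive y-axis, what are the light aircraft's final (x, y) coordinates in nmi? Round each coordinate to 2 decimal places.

Leg 1 (019°, 54.1 nmi): east 54.1 sin 19° = 17.61, north 54.1 cos 19° = 51.15
Leg 2 (354°, 74.0 nmi): east 74.0 sin 354° = -7.74, north 74.0 cos 354° = 73.59
Summing: 9.88 nmi east, 124.75 nmi north → (9.88, 124.75).

(9.88, 124.75)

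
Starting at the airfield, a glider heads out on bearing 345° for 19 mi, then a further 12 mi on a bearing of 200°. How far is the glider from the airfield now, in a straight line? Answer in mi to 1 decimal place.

11.5 mi

Leg 1 (345°, 19 mi): east 19 sin 345° = -4.92, north 19 cos 345° = 18.35
Leg 2 (200°, 12 mi): east 12 sin 200° = -4.10, north 12 cos 200° = -11.28
Net: -9.02 east, 7.08 north. Distance = √((-9.02)² + (7.08)²) = 11.466 mi.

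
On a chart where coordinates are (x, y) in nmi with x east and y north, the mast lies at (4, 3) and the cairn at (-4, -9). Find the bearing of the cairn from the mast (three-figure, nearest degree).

214°

Δeast = -4 − 4 = -8.00; Δnorth = -9 − 3 = -12.00.
Bearing = atan2(Δeast, Δnorth) mod 360° = 213.69° ≈ 214°.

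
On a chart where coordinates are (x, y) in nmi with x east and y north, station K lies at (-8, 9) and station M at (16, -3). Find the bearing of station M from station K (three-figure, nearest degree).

Δeast = 16 − -8 = 24.00; Δnorth = -3 − 9 = -12.00.
Bearing = atan2(Δeast, Δnorth) mod 360° = 116.57° ≈ 117°.

117°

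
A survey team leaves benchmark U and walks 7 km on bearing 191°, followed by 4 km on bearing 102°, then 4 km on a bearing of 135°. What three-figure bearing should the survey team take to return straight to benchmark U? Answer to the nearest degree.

333°

Leg 1 (191°, 7 km): east 7 sin 191° = -1.34, north 7 cos 191° = -6.87
Leg 2 (102°, 4 km): east 4 sin 102° = 3.91, north 4 cos 102° = -0.83
Leg 3 (135°, 4 km): east 4 sin 135° = 2.83, north 4 cos 135° = -2.83
Net displacement: 5.41 east, -10.53 north. Direction back to start is (-5.41, 10.53): bearing = atan2(-5.41, 10.53) mod 360° = 332.83° ≈ 333°.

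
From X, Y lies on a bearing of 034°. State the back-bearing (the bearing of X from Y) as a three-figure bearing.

214°

Back-bearing = 034° + 180° = 214°.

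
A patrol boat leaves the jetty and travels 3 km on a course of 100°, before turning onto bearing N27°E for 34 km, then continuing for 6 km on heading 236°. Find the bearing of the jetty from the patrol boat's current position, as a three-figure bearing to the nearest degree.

Leg 1 (100°, 3 km): east 3 sin 100° = 2.95, north 3 cos 100° = -0.52
Leg 2 (N27°E, 34 km): east 34 sin 27° = 15.44, north 34 cos 27° = 30.29
Leg 3 (236°, 6 km): east 6 sin 236° = -4.97, north 6 cos 236° = -3.36
Net displacement: 13.42 east, 26.42 north. Direction back to start is (-13.42, -26.42): bearing = atan2(-13.42, -26.42) mod 360° = 206.92° ≈ 207°.

207°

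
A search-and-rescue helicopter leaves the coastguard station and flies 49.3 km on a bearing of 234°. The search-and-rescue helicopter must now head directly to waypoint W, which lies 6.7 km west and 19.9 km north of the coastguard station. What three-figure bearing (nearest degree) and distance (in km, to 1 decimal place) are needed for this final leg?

034°, 59.1 km

Leg 1 (234°, 49.3 km): east 49.3 sin 234° = -39.88, north 49.3 cos 234° = -28.98
Current position: (-39.88, -28.98). Target: (-6.7, 19.9). Remaining: Δeast = 33.18, Δnorth = 48.88.
Bearing = atan2(33.18, 48.88) mod 360° = 34.17°; distance = √((33.18)² + (48.88)²) = 59.078 km.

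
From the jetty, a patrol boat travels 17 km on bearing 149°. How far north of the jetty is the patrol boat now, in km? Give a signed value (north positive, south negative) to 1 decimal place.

Leg 1 (149°, 17 km): east 17 sin 149° = 8.76, north 17 cos 149° = -14.57
Net north component: -14.57 km.

-14.6 km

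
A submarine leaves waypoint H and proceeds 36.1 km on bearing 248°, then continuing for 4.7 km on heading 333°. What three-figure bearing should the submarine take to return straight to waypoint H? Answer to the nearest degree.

Leg 1 (248°, 36.1 km): east 36.1 sin 248° = -33.47, north 36.1 cos 248° = -13.52
Leg 2 (333°, 4.7 km): east 4.7 sin 333° = -2.13, north 4.7 cos 333° = 4.19
Net displacement: -35.61 east, -9.34 north. Direction back to start is (35.61, 9.34): bearing = atan2(35.61, 9.34) mod 360° = 75.31° ≈ 075°.

075°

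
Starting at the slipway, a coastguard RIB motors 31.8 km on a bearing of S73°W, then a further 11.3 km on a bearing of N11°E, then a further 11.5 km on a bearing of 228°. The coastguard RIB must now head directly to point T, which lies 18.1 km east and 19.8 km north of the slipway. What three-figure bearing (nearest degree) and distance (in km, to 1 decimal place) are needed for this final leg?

Leg 1 (S73°W, 31.8 km): east 31.8 sin 253° = -30.41, north 31.8 cos 253° = -9.30
Leg 2 (N11°E, 11.3 km): east 11.3 sin 11° = 2.16, north 11.3 cos 11° = 11.09
Leg 3 (228°, 11.5 km): east 11.5 sin 228° = -8.55, north 11.5 cos 228° = -7.70
Current position: (-36.80, -5.90). Target: (18.1, 19.8). Remaining: Δeast = 54.90, Δnorth = 25.70.
Bearing = atan2(54.90, 25.70) mod 360° = 64.91°; distance = √((54.90)² + (25.70)²) = 60.618 km.

065°, 60.6 km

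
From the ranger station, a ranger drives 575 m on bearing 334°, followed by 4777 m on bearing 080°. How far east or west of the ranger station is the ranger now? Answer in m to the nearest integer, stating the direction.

Leg 1 (334°, 575 m): east 575 sin 334° = -252.06, north 575 cos 334° = 516.81
Leg 2 (080°, 4777 m): east 4777 sin 80° = 4704.43, north 4777 cos 80° = 829.52
Net east component: 4452.36 m.

4452 m east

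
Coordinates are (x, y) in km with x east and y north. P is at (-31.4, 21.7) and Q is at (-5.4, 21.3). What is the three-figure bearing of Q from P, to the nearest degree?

091°

Δeast = -5.4 − -31.4 = 26.00; Δnorth = 21.3 − 21.7 = -0.40.
Bearing = atan2(Δeast, Δnorth) mod 360° = 90.88° ≈ 091°.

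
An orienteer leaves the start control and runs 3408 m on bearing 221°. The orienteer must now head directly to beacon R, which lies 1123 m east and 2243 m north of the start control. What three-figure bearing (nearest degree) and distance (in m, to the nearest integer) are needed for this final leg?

035°, 5871 m

Leg 1 (221°, 3408 m): east 3408 sin 221° = -2235.85, north 3408 cos 221° = -2572.05
Current position: (-2235.85, -2572.05). Target: (1123, 2243). Remaining: Δeast = 3358.85, Δnorth = 4815.05.
Bearing = atan2(3358.85, 4815.05) mod 360° = 34.90°; distance = √((3358.85)² + (4815.05)²) = 5870.824 m.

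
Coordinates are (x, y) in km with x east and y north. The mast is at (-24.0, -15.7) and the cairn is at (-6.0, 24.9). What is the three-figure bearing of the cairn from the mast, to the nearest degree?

Δeast = -6.0 − -24.0 = 18.00; Δnorth = 24.9 − -15.7 = 40.60.
Bearing = atan2(Δeast, Δnorth) mod 360° = 23.91° ≈ 024°.

024°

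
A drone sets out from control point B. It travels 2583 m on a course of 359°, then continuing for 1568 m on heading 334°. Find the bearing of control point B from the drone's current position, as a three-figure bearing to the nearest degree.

Leg 1 (359°, 2583 m): east 2583 sin 359° = -45.08, north 2583 cos 359° = 2582.61
Leg 2 (334°, 1568 m): east 1568 sin 334° = -687.37, north 1568 cos 334° = 1409.31
Net displacement: -732.45 east, 3991.92 north. Direction back to start is (732.45, -3991.92): bearing = atan2(732.45, -3991.92) mod 360° = 169.60° ≈ 170°.

170°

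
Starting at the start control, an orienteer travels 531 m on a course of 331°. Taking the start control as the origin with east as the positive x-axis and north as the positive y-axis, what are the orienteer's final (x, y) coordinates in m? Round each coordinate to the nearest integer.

(-257, 464)

Leg 1 (331°, 531 m): east 531 sin 331° = -257.43, north 531 cos 331° = 464.42
Summing: -257.43 m east, 464.42 m north → (-257, 464).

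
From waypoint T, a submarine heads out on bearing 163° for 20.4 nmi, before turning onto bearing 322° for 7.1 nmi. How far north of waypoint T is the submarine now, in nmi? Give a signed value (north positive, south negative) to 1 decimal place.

Leg 1 (163°, 20.4 nmi): east 20.4 sin 163° = 5.96, north 20.4 cos 163° = -19.51
Leg 2 (322°, 7.1 nmi): east 7.1 sin 322° = -4.37, north 7.1 cos 322° = 5.59
Net north component: -13.91 nmi.

-13.9 nmi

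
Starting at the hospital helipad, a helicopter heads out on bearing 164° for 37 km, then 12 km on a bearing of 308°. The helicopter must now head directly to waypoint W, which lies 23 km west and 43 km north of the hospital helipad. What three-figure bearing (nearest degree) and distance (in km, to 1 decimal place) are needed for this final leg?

Leg 1 (164°, 37 km): east 37 sin 164° = 10.20, north 37 cos 164° = -35.57
Leg 2 (308°, 12 km): east 12 sin 308° = -9.46, north 12 cos 308° = 7.39
Current position: (0.74, -28.18). Target: (-23, 43). Remaining: Δeast = -23.74, Δnorth = 71.18.
Bearing = atan2(-23.74, 71.18) mod 360° = 341.55°; distance = √((-23.74)² + (71.18)²) = 75.034 km.

342°, 75.0 km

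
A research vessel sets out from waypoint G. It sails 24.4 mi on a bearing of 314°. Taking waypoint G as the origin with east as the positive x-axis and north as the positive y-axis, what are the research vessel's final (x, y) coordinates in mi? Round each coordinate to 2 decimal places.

Leg 1 (314°, 24.4 mi): east 24.4 sin 314° = -17.55, north 24.4 cos 314° = 16.95
Summing: -17.55 mi east, 16.95 mi north → (-17.55, 16.95).

(-17.55, 16.95)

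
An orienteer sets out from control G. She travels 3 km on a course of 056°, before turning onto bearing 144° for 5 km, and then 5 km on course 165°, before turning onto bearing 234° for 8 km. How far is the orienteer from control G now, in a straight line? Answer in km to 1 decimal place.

11.9 km

Leg 1 (056°, 3 km): east 3 sin 56° = 2.49, north 3 cos 56° = 1.68
Leg 2 (144°, 5 km): east 5 sin 144° = 2.94, north 5 cos 144° = -4.05
Leg 3 (165°, 5 km): east 5 sin 165° = 1.29, north 5 cos 165° = -4.83
Leg 4 (234°, 8 km): east 8 sin 234° = -6.47, north 8 cos 234° = -4.70
Net: 0.25 east, -11.90 north. Distance = √((0.25)² + (-11.90)²) = 11.902 km.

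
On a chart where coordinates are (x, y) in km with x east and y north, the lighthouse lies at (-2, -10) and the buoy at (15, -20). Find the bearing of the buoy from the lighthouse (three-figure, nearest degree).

120°

Δeast = 15 − -2 = 17.00; Δnorth = -20 − -10 = -10.00.
Bearing = atan2(Δeast, Δnorth) mod 360° = 120.47° ≈ 120°.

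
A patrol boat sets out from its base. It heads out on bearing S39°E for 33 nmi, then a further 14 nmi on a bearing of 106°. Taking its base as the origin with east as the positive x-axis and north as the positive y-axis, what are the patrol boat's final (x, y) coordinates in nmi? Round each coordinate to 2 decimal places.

Leg 1 (S39°E, 33 nmi): east 33 sin 141° = 20.77, north 33 cos 141° = -25.65
Leg 2 (106°, 14 nmi): east 14 sin 106° = 13.46, north 14 cos 106° = -3.86
Summing: 34.23 nmi east, -29.50 nmi north → (34.23, -29.50).

(34.23, -29.50)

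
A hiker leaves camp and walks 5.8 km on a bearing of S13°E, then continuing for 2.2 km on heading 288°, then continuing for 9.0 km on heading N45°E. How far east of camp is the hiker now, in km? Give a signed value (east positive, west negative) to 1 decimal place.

Leg 1 (S13°E, 5.8 km): east 5.8 sin 167° = 1.30, north 5.8 cos 167° = -5.65
Leg 2 (288°, 2.2 km): east 2.2 sin 288° = -2.09, north 2.2 cos 288° = 0.68
Leg 3 (N45°E, 9.0 km): east 9.0 sin 45° = 6.36, north 9.0 cos 45° = 6.36
Net east component: 5.58 km.

5.6 km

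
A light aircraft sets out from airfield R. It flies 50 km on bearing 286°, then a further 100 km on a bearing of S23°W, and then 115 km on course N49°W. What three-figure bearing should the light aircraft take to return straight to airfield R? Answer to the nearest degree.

Leg 1 (286°, 50 km): east 50 sin 286° = -48.06, north 50 cos 286° = 13.78
Leg 2 (S23°W, 100 km): east 100 sin 203° = -39.07, north 100 cos 203° = -92.05
Leg 3 (N49°W, 115 km): east 115 sin 311° = -86.79, north 115 cos 311° = 75.45
Net displacement: -173.93 east, -2.82 north. Direction back to start is (173.93, 2.82): bearing = atan2(173.93, 2.82) mod 360° = 89.07° ≈ 089°.

089°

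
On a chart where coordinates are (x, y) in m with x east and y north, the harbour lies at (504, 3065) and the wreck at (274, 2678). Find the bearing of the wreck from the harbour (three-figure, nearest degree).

Δeast = 274 − 504 = -230.00; Δnorth = 2678 − 3065 = -387.00.
Bearing = atan2(Δeast, Δnorth) mod 360° = 210.72° ≈ 211°.

211°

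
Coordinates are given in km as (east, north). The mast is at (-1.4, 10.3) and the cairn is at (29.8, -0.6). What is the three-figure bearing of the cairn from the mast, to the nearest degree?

Δeast = 29.8 − -1.4 = 31.20; Δnorth = -0.6 − 10.3 = -10.90.
Bearing = atan2(Δeast, Δnorth) mod 360° = 109.26° ≈ 109°.

109°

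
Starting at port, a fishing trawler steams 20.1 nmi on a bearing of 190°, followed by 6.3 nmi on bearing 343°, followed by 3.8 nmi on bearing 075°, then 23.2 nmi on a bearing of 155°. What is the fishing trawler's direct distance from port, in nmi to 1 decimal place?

34.8 nmi

Leg 1 (190°, 20.1 nmi): east 20.1 sin 190° = -3.49, north 20.1 cos 190° = -19.79
Leg 2 (343°, 6.3 nmi): east 6.3 sin 343° = -1.84, north 6.3 cos 343° = 6.02
Leg 3 (075°, 3.8 nmi): east 3.8 sin 75° = 3.67, north 3.8 cos 75° = 0.98
Leg 4 (155°, 23.2 nmi): east 23.2 sin 155° = 9.80, north 23.2 cos 155° = -21.03
Net: 8.14 east, -33.81 north. Distance = √((8.14)² + (-33.81)²) = 34.779 nmi.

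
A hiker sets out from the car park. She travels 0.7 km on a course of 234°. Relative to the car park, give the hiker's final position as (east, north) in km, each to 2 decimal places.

(-0.57, -0.41)

Leg 1 (234°, 0.7 km): east 0.7 sin 234° = -0.57, north 0.7 cos 234° = -0.41
Summing: -0.57 km east, -0.41 km north → (-0.57, -0.41).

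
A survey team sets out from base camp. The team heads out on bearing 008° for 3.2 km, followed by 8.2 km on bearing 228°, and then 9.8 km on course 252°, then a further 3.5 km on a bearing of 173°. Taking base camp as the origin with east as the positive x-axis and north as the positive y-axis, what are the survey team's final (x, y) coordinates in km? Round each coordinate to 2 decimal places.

(-14.54, -8.82)

Leg 1 (008°, 3.2 km): east 3.2 sin 8° = 0.45, north 3.2 cos 8° = 3.17
Leg 2 (228°, 8.2 km): east 8.2 sin 228° = -6.09, north 8.2 cos 228° = -5.49
Leg 3 (252°, 9.8 km): east 9.8 sin 252° = -9.32, north 9.8 cos 252° = -3.03
Leg 4 (173°, 3.5 km): east 3.5 sin 173° = 0.43, north 3.5 cos 173° = -3.47
Summing: -14.54 km east, -8.82 km north → (-14.54, -8.82).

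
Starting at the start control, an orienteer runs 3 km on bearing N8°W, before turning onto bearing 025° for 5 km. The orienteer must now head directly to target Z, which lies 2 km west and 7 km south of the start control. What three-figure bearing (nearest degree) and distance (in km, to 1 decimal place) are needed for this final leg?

194°, 15.0 km

Leg 1 (N8°W, 3 km): east 3 sin 352° = -0.42, north 3 cos 352° = 2.97
Leg 2 (025°, 5 km): east 5 sin 25° = 2.11, north 5 cos 25° = 4.53
Current position: (1.70, 7.50). Target: (-2, -7). Remaining: Δeast = -3.70, Δnorth = -14.50.
Bearing = atan2(-3.70, -14.50) mod 360° = 194.30°; distance = √((-3.70)² + (-14.50)²) = 14.966 km.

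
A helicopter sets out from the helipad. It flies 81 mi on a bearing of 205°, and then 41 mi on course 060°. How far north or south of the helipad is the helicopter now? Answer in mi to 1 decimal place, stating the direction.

52.9 mi south

Leg 1 (205°, 81 mi): east 81 sin 205° = -34.23, north 81 cos 205° = -73.41
Leg 2 (060°, 41 mi): east 41 sin 60° = 35.51, north 41 cos 60° = 20.50
Net north component: -52.91 mi.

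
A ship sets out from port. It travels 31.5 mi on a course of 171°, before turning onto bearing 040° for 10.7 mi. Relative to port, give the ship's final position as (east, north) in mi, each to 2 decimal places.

(11.81, -22.92)

Leg 1 (171°, 31.5 mi): east 31.5 sin 171° = 4.93, north 31.5 cos 171° = -31.11
Leg 2 (040°, 10.7 mi): east 10.7 sin 40° = 6.88, north 10.7 cos 40° = 8.20
Summing: 11.81 mi east, -22.92 mi north → (11.81, -22.92).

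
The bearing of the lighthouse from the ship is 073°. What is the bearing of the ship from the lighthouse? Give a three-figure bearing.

Back-bearing = 073° + 180° = 253°.

253°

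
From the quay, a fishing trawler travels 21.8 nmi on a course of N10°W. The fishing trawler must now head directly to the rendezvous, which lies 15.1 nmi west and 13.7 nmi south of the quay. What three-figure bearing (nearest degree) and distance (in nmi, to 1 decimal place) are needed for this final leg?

198°, 36.9 nmi

Leg 1 (N10°W, 21.8 nmi): east 21.8 sin 350° = -3.79, north 21.8 cos 350° = 21.47
Current position: (-3.79, 21.47). Target: (-15.1, -13.7). Remaining: Δeast = -11.31, Δnorth = -35.17.
Bearing = atan2(-11.31, -35.17) mod 360° = 197.83°; distance = √((-11.31)² + (-35.17)²) = 36.944 nmi.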